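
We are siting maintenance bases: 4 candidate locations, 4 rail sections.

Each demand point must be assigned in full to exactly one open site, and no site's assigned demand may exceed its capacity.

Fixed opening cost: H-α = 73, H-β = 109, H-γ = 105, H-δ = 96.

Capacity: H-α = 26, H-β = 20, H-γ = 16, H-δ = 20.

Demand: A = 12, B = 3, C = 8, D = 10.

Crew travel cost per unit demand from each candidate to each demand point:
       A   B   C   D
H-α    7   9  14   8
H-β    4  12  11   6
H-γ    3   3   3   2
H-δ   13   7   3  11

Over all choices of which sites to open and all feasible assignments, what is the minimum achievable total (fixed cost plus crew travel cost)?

Open {H-α, H-γ}; cheapest assignment that respects the capacities:
  H-α (cap 26, load 22): A, D — cost 12×7 + 10×8 = 164
  H-γ (cap 16, load 11): B, C — cost 3×3 + 8×3 = 33
  Shipping 197, fixed 178 → total 375.
  Any other capacity-feasible assignment to {H-α, H-γ} ships for at least 197.
Compare {H-α, H-δ}: its best feasible assignment gives total 378.
Compare {H-β, H-γ}: its best feasible assignment gives total 379.
Every other set of open sites that can feasibly serve all demand totals ≥ 378 even under its best assignment. Minimum: 375.

375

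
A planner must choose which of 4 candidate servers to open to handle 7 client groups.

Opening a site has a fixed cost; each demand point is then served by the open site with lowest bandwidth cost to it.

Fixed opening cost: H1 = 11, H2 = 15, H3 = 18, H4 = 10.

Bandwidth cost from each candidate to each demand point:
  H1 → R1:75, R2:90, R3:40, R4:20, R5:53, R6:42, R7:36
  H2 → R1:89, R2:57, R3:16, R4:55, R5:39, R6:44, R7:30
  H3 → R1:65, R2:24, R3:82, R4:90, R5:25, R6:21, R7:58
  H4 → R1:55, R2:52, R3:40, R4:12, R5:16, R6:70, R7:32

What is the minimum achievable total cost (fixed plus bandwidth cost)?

217

Open {H2, H3, H4}: assign each demand point to its cheapest open site.
  R1→H4 55, R2→H3 24, R3→H2 16, R4→H4 12, R5→H4 16, R6→H3 21, R7→H2 30
  bandwidth cost 174, fixed 43 → total 217.
Compare {H3, H4}: bandwidth cost 200 + fixed 28 = 228.
Compare {H1, H2, H3, H4}: bandwidth cost 174 + fixed 54 = 228.
Compare {H1, H3, H4}: bandwidth cost 200 + fixed 39 = 239.
All other subsets cost ≥ 228. Minimum total cost: 217.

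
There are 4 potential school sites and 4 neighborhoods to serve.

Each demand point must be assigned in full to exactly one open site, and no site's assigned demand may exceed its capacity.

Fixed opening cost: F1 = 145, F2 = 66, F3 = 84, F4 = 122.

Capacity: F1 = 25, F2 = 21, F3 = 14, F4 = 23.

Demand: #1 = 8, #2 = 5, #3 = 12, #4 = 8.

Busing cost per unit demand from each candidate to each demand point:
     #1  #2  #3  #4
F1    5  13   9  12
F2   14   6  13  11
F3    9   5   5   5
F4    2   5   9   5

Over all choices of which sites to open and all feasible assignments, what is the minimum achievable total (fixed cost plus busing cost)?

Open {F3, F4}; cheapest assignment that respects the capacities:
  F3 (cap 14, load 12): #3 — cost 12×5 = 60
  F4 (cap 23, load 21): #1, #2, #4 — cost 8×2 + 5×5 + 8×5 = 81
  Shipping 141, fixed 206 → total 347.
  Any other capacity-feasible assignment to {F3, F4} ships for at least 141.
Compare {F2, F3, F4}: its best feasible assignment gives total 413.
Compare {F2, F4}: its best feasible assignment gives total 425.
Every other set of open sites that can feasibly serve all demand totals ≥ 413 even under its best assignment. Minimum: 347.

347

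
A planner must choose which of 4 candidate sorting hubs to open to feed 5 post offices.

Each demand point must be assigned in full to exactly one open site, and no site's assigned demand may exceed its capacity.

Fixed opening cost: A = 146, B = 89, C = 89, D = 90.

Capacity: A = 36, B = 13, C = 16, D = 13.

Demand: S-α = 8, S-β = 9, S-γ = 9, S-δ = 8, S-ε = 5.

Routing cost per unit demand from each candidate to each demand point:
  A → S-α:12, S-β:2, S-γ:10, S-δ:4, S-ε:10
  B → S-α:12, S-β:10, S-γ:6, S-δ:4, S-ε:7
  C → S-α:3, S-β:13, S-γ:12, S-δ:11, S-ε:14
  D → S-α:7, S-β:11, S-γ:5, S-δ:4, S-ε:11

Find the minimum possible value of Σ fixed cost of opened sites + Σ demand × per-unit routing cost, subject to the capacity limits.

Open {A, C}; cheapest assignment that respects the capacities:
  A (cap 36, load 31): S-β, S-γ, S-δ, S-ε — cost 9×2 + 9×10 + 8×4 + 5×10 = 190
  C (cap 16, load 8): S-α — cost 8×3 = 24
  Shipping 214, fixed 235 → total 449.
  Any other capacity-feasible assignment to {A, C} ships for at least 214.
Compare {A, D}: its best feasible assignment gives total 477.
Compare {A, B}: its best feasible assignment gives total 485.
Every other set of open sites that can feasibly serve all demand totals ≥ 477 even under its best assignment. Minimum: 449.

449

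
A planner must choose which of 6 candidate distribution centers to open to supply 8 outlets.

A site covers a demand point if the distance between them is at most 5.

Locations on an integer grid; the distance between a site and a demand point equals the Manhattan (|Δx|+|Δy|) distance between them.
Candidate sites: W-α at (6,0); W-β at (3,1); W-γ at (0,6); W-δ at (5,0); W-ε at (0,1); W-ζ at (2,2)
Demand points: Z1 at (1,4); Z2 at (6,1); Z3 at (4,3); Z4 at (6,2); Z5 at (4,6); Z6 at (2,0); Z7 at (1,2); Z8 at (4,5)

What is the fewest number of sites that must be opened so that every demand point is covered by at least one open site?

Coverage sets (demand points within 5 of each site):
  W-α: {Z2, Z3, Z4, Z6}
  W-β: {Z1, Z2, Z3, Z4, Z6, Z7, Z8}
  W-γ: {Z1, Z5, Z7, Z8}
  W-δ: {Z2, Z3, Z4, Z6}
  W-ε: {Z1, Z6, Z7}
  W-ζ: {Z1, Z2, Z3, Z4, Z6, Z7, Z8}
No single site covers all 8 demand points.
But {W-α, W-γ} covers everything, so the minimum is 2.

2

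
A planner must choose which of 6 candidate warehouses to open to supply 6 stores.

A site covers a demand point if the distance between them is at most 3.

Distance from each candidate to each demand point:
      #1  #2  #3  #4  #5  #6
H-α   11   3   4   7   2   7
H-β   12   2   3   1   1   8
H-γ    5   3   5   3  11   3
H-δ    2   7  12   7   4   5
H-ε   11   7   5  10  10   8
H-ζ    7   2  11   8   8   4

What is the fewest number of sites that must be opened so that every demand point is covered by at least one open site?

3

Coverage sets (demand points within 3 of each site):
  H-α: {#2, #5}
  H-β: {#2, #3, #4, #5}
  H-γ: {#2, #4, #6}
  H-δ: {#1}
  H-ε: {}
  H-ζ: {#2}
No 2 sites suffice: every size-2 union leaves at least one demand point uncovered.
But {H-β, H-γ, H-δ} covers everything, so the minimum is 3.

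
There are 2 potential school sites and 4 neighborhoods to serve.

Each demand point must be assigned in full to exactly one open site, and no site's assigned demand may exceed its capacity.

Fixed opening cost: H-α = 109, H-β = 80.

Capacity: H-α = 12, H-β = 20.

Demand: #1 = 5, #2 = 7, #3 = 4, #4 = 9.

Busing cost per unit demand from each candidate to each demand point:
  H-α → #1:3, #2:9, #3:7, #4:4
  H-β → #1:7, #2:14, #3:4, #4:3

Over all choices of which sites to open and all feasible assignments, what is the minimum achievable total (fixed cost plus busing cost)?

310

Open {H-α, H-β}; cheapest assignment that respects the capacities:
  H-α (cap 12, load 12): #1, #2 — cost 5×3 + 7×9 = 78
  H-β (cap 20, load 13): #3, #4 — cost 4×4 + 9×3 = 43
  Shipping 121, fixed 189 → total 310.
  Any other capacity-feasible assignment to {H-α, H-β} ships for at least 121.
Total demand is 25 and no other set of sites has combined capacity ≥ 25, so {H-α, H-β} is the only feasible choice of open sites. Minimum: 310.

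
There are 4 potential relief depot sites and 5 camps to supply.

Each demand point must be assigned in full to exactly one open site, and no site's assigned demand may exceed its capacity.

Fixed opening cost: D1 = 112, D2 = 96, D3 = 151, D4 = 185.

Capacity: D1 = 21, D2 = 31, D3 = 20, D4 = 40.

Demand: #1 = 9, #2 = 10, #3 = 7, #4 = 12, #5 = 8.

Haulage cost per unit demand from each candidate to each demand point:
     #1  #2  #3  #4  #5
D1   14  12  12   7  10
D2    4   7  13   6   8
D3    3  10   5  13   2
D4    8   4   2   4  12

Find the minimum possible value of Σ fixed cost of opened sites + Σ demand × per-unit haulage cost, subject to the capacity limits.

476

Open {D2, D3}; cheapest assignment that respects the capacities:
  D2 (cap 31, load 31): #1, #2, #4 — cost 9×4 + 10×7 + 12×6 = 178
  D3 (cap 20, load 15): #3, #5 — cost 7×5 + 8×2 = 51
  Shipping 229, fixed 247 → total 476.
  Any other capacity-feasible assignment to {D2, D3} ships for at least 229.
Compare {D3, D4}: its best feasible assignment gives total 481.
Compare {D2, D4}: its best feasible assignment gives total 483.
Every other set of open sites that can feasibly serve all demand totals ≥ 481 even under its best assignment. Minimum: 476.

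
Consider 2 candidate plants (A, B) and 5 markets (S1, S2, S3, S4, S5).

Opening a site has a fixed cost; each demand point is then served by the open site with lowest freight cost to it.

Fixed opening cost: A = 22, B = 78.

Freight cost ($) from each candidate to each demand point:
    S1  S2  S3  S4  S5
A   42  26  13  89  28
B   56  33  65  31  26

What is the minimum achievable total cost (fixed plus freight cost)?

Open {A}: assign each demand point to its cheapest open site.
  S1→A 42, S2→A 26, S3→A 13, S4→A 89, S5→A 28
  freight cost 198, fixed 22 → total 220.
Compare {A, B}: freight cost 138 + fixed 100 = 238.
Compare {B}: freight cost 211 + fixed 78 = 289.

220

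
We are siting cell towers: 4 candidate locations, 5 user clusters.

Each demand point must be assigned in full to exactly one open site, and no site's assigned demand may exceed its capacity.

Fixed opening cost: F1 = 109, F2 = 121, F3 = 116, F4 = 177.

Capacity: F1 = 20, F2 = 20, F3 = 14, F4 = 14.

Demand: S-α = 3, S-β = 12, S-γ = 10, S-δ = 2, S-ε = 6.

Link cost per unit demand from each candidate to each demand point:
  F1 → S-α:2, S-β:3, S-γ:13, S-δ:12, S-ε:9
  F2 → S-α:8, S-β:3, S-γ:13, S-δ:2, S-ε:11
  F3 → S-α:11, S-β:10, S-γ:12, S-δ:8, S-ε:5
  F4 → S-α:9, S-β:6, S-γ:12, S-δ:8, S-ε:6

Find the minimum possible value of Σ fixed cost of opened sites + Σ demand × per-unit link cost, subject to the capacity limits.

460

Open {F1, F2}; cheapest assignment that respects the capacities:
  F1 (cap 20, load 19): S-α, S-γ, S-ε — cost 3×2 + 10×13 + 6×9 = 190
  F2 (cap 20, load 14): S-β, S-δ — cost 12×3 + 2×2 = 40
  Shipping 230, fixed 230 → total 460.
  Any other capacity-feasible assignment to {F1, F2} ships for at least 230.
Compare {F1, F3}: its best feasible assignment gives total 492.
Compare {F2, F3}: its best feasible assignment gives total 496.
Every other set of open sites that can feasibly serve all demand totals ≥ 492 even under its best assignment. Minimum: 460.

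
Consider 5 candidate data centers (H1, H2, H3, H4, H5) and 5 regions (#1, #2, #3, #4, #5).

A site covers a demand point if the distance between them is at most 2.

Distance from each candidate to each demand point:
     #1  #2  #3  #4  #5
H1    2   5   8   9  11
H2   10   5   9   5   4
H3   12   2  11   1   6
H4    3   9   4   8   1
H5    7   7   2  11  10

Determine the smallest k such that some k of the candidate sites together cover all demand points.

4

Coverage sets (demand points within 2 of each site):
  H1: {#1}
  H2: {}
  H3: {#2, #4}
  H4: {#5}
  H5: {#3}
No 3 sites suffice: every size-3 union leaves at least one demand point uncovered.
But {H1, H3, H4, H5} covers everything, so the minimum is 4.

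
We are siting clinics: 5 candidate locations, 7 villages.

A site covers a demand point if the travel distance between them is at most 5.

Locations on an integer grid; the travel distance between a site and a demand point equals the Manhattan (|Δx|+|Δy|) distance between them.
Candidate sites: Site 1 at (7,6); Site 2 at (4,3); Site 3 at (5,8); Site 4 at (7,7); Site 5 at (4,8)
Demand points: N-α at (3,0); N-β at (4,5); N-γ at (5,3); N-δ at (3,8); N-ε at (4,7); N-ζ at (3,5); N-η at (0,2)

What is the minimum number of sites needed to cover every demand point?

2

Coverage sets (demand points within 5 of each site):
  Site 1: {N-β, N-γ, N-ε, N-ζ}
  Site 2: {N-α, N-β, N-γ, N-ε, N-ζ, N-η}
  Site 3: {N-β, N-γ, N-δ, N-ε, N-ζ}
  Site 4: {N-β, N-δ, N-ε}
  Site 5: {N-β, N-δ, N-ε, N-ζ}
No single site covers all 7 demand points.
But {Site 2, Site 3} covers everything, so the minimum is 2.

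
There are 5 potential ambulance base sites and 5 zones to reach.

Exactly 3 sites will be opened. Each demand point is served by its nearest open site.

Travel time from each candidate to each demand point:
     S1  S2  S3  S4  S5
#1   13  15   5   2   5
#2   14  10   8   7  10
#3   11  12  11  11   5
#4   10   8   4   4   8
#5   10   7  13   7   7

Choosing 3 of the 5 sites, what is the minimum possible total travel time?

Open {#1, #4, #5}.
  S1→#4 10, S2→#5 7, S3→#4 4, S4→#1 2, S5→#1 5  ⇒ total 28.
Compare {#1, #2, #4}: total 29.
Compare {#1, #2, #5}: total 29.
No size-3 selection does better; minimum is 28.

28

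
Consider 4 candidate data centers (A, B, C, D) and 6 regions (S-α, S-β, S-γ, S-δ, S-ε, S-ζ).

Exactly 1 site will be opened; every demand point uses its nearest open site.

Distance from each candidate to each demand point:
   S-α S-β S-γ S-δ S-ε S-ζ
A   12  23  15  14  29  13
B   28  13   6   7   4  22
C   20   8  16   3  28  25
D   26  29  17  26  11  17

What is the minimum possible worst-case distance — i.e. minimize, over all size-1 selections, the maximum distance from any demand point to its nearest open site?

Open {B}.
  Farthest demand point is S-α at distance 28 (to B); all others are ≤ 28.
With {C} the worst case is 28.
With {A} the worst case is 29.
No size-1 selection achieves below 28.

28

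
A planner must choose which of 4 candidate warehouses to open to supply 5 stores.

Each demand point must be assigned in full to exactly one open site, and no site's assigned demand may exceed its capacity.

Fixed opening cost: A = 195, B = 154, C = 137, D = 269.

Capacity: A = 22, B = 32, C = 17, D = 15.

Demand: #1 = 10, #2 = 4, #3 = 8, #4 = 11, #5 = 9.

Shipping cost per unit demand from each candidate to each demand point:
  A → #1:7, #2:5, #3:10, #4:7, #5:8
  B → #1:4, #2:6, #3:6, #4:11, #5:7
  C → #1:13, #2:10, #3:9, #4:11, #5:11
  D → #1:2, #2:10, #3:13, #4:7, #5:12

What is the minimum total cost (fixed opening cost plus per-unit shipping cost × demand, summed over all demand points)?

587

Open {B, C}; cheapest assignment that respects the capacities:
  B (cap 32, load 31): #1, #2, #3, #5 — cost 10×4 + 4×6 + 8×6 + 9×7 = 175
  C (cap 17, load 11): #4 — cost 11×11 = 121
  Shipping 296, fixed 291 → total 587.
  Any other capacity-feasible assignment to {B, C} ships for at least 296.
Compare {A, B}: its best feasible assignment gives total 597.
Compare {B, D}: its best feasible assignment gives total 675.
Every other set of open sites that can feasibly serve all demand totals ≥ 597 even under its best assignment. Minimum: 587.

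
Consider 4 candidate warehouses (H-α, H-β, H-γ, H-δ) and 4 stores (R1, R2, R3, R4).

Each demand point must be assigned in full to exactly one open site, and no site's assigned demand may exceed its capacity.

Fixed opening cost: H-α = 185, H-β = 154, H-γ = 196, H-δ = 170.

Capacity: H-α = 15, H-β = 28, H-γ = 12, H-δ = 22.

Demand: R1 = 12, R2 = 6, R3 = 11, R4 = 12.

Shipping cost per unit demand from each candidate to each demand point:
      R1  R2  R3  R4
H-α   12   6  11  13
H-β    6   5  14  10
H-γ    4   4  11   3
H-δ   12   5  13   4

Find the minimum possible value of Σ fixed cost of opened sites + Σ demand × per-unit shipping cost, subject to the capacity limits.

628

Open {H-β, H-δ}; cheapest assignment that respects the capacities:
  H-β (cap 28, load 23): R1, R3 — cost 12×6 + 11×14 = 226
  H-δ (cap 22, load 18): R2, R4 — cost 6×5 + 12×4 = 78
  Shipping 304, fixed 324 → total 628.
  Any other capacity-feasible assignment to {H-β, H-δ} ships for at least 304.
Compare {H-α, H-β, H-δ}: its best feasible assignment gives total 780.
Compare {H-β, H-γ, H-δ}: its best feasible assignment gives total 791.
Every other set of open sites that can feasibly serve all demand totals ≥ 780 even under its best assignment. Minimum: 628.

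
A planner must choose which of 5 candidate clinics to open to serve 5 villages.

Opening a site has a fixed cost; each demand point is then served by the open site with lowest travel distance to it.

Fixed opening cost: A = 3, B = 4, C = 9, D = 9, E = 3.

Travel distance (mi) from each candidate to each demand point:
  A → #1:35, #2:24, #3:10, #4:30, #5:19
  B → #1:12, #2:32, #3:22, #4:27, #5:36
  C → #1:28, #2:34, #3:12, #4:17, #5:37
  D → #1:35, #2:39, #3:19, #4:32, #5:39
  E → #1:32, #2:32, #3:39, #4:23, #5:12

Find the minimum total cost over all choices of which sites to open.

Open {A, B, E}: assign each demand point to its cheapest open site.
  #1→B 12, #2→A 24, #3→A 10, #4→E 23, #5→E 12
  travel distance 81, fixed 10 → total 91.
Compare {A, B, C, E}: travel distance 75 + fixed 19 = 94.
Compare {A, B, C}: travel distance 82 + fixed 16 = 98.
Compare {A, B}: travel distance 92 + fixed 7 = 99.
All other subsets cost ≥ 94. Minimum total cost: 91.

91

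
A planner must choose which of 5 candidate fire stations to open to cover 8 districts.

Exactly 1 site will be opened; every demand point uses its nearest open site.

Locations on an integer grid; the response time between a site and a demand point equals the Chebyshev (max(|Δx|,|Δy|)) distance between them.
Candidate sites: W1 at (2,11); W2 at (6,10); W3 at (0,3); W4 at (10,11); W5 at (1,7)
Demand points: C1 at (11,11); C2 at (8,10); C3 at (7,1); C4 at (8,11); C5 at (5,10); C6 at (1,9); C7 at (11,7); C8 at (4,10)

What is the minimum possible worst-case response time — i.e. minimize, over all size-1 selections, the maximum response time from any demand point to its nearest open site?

9

Open {W2}.
  Farthest demand point is C3 at response time 9 (to W2); all others are ≤ 9.
With {W1} the worst case is 10.
With {W4} the worst case is 10.
No size-1 selection achieves below 9.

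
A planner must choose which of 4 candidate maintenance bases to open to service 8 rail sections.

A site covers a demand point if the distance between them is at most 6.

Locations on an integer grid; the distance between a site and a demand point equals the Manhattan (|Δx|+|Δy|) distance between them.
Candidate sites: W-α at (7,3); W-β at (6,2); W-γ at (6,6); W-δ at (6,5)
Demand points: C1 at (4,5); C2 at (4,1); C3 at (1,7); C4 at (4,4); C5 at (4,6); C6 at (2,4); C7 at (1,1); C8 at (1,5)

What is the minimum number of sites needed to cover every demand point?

Coverage sets (demand points within 6 of each site):
  W-α: {C1, C2, C4, C5, C6}
  W-β: {C1, C2, C4, C5, C6, C7}
  W-γ: {C1, C3, C4, C5, C6, C8}
  W-δ: {C1, C2, C4, C5, C6, C8}
No single site covers all 8 demand points.
But {W-β, W-γ} covers everything, so the minimum is 2.

2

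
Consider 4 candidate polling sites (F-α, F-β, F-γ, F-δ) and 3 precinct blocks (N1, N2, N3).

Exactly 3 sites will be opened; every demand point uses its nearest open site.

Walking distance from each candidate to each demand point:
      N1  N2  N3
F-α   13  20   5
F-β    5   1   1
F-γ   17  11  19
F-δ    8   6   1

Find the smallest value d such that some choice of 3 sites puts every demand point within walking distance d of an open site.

Open {F-α, F-β, F-γ}.
  Farthest demand point is N1 at walking distance 5 (to F-β); all others are ≤ 5.
With {F-α, F-β, F-δ} the worst case is 5.
With {F-β, F-γ, F-δ} the worst case is 5.
No size-3 selection achieves below 5.

5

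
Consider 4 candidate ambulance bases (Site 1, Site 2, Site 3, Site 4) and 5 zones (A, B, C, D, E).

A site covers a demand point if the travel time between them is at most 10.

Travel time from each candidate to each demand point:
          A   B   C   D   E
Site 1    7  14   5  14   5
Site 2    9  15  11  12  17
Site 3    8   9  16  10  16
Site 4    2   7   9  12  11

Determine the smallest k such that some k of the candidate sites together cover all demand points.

2

Coverage sets (demand points within 10 of each site):
  Site 1: {A, C, E}
  Site 2: {A}
  Site 3: {A, B, D}
  Site 4: {A, B, C}
No single site covers all 5 demand points.
But {Site 1, Site 3} covers everything, so the minimum is 2.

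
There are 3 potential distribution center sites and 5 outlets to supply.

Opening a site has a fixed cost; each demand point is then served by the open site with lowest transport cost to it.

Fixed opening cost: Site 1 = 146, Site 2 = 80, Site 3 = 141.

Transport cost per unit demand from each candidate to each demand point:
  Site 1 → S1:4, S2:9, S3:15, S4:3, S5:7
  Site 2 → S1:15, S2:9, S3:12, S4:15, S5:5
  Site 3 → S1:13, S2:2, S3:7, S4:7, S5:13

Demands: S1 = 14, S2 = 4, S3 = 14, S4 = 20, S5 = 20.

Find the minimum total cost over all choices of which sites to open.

646

Open {Site 1, Site 2}: assign each demand point to its cheapest open site.
  S1→Site 1 14×4=56, S2→Site 1 4×9=36, S3→Site 2 14×12=168, S4→Site 1 20×3=60, S5→Site 2 20×5=100
  transport cost 420, fixed 226 → total 646.
Compare {Site 1}: transport cost 502 + fixed 146 = 648.
Compare {Site 1, Site 3}: transport cost 362 + fixed 287 = 649.
Compare {Site 1, Site 2, Site 3}: transport cost 322 + fixed 367 = 689.
All other subsets cost ≥ 648. Minimum total cost: 646.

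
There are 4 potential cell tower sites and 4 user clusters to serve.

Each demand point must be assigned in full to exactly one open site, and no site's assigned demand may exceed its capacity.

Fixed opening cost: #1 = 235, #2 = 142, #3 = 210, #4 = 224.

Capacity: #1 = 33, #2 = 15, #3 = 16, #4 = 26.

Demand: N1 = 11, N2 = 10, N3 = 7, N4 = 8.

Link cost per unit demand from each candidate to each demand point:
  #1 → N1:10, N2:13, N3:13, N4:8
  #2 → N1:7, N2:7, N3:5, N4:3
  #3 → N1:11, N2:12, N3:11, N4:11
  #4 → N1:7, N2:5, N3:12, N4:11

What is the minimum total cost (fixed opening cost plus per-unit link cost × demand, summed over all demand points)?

552

Open {#2, #4}; cheapest assignment that respects the capacities:
  #2 (cap 15, load 15): N3, N4 — cost 7×5 + 8×3 = 59
  #4 (cap 26, load 21): N1, N2 — cost 11×7 + 10×5 = 127
  Shipping 186, fixed 366 → total 552.
  Any other capacity-feasible assignment to {#2, #4} ships for at least 186.
Compare {#1, #2}: its best feasible assignment gives total 676.
Compare {#3, #4}: its best feasible assignment gives total 726.
Every other set of open sites that can feasibly serve all demand totals ≥ 676 even under its best assignment. Minimum: 552.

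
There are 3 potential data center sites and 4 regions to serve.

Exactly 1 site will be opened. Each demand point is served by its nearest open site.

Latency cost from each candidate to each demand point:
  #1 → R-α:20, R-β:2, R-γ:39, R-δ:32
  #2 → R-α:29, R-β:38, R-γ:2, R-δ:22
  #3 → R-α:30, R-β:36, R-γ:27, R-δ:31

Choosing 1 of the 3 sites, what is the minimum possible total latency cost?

91

Open {#2}.
  R-α→#2 29, R-β→#2 38, R-γ→#2 2, R-δ→#2 22  ⇒ total 91.
Compare {#1}: total 93.
Compare {#3}: total 124.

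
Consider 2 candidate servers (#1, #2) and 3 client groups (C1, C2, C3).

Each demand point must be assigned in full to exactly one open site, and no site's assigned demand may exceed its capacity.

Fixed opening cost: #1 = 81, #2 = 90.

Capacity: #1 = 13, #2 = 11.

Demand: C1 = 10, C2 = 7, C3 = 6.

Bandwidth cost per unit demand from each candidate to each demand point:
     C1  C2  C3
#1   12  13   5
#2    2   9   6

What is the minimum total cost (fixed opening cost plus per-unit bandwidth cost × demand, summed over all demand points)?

Open {#1, #2}; cheapest assignment that respects the capacities:
  #1 (cap 13, load 13): C2, C3 — cost 7×13 + 6×5 = 121
  #2 (cap 11, load 10): C1 — cost 10×2 = 20
  Shipping 141, fixed 171 → total 312.
  Any other capacity-feasible assignment to {#1, #2} ships for at least 141.
Total demand is 23 and no other set of sites has combined capacity ≥ 23, so {#1, #2} is the only feasible choice of open sites. Minimum: 312.

312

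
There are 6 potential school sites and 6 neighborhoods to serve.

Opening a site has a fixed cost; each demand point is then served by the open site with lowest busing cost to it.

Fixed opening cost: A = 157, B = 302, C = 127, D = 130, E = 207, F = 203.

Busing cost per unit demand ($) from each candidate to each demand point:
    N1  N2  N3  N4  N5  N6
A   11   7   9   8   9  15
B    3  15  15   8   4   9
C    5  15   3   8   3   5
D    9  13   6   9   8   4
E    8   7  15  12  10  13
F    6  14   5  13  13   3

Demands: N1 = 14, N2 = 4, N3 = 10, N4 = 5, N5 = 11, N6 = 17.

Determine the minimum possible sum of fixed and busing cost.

Open {C}: assign each demand point to its cheapest open site.
  N1→C 14×5=70, N2→C 4×15=60, N3→C 10×3=30, N4→C 5×8=40, N5→C 11×3=33, N6→C 17×5=85
  busing cost 318, fixed 127 → total 445.
Compare {C, D}: busing cost 293 + fixed 257 = 550.
Compare {D}: busing cost 439 + fixed 130 = 569.
Compare {A, C}: busing cost 286 + fixed 284 = 570.
All other subsets cost ≥ 550. Minimum total cost: 445.

445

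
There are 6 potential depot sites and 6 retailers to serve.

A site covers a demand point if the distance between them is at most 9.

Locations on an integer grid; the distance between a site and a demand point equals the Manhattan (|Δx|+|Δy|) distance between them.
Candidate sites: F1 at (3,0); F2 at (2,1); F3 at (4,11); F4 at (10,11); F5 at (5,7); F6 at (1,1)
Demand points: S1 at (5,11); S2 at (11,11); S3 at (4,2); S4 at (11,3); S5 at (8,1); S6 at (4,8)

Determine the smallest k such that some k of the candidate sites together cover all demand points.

Coverage sets (demand points within 9 of each site):
  F1: {S3, S5, S6}
  F2: {S3, S5, S6}
  F3: {S1, S2, S3, S6}
  F4: {S1, S2, S4, S6}
  F5: {S1, S3, S5, S6}
  F6: {S3, S5}
No single site covers all 6 demand points.
But {F1, F4} covers everything, so the minimum is 2.

2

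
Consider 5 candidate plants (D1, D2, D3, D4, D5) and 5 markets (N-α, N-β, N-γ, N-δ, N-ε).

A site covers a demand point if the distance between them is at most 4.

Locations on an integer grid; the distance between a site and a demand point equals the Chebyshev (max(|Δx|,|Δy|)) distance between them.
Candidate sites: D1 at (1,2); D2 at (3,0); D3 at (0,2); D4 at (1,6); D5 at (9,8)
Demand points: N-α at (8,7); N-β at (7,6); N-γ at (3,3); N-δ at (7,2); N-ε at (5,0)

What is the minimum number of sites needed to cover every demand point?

2

Coverage sets (demand points within 4 of each site):
  D1: {N-γ, N-ε}
  D2: {N-γ, N-δ, N-ε}
  D3: {N-γ}
  D4: {N-γ}
  D5: {N-α, N-β}
No single site covers all 5 demand points.
But {D2, D5} covers everything, so the minimum is 2.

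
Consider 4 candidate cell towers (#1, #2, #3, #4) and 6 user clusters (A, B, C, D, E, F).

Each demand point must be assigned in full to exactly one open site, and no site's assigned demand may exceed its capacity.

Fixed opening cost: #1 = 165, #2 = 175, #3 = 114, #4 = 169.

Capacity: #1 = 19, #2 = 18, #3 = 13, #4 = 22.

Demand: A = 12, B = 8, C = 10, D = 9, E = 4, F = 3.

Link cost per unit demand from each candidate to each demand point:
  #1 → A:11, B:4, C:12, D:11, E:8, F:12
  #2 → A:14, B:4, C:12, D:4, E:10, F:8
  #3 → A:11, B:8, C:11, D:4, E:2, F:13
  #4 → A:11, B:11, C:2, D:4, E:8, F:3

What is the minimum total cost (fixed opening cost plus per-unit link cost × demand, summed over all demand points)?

709

Open {#1, #3, #4}; cheapest assignment that respects the capacities:
  #1 (cap 19, load 12): B, E — cost 8×4 + 4×8 = 64
  #3 (cap 13, load 12): A — cost 12×11 = 132
  #4 (cap 22, load 22): C, D, F — cost 10×2 + 9×4 + 3×3 = 65
  Shipping 261, fixed 448 → total 709.
  Any other capacity-feasible assignment to {#1, #3, #4} ships for at least 261.
Compare {#2, #3, #4}: its best feasible assignment gives total 710.
Compare {#1, #2, #4}: its best feasible assignment gives total 770.
Every other set of open sites that can feasibly serve all demand totals ≥ 710 even under its best assignment. Minimum: 709.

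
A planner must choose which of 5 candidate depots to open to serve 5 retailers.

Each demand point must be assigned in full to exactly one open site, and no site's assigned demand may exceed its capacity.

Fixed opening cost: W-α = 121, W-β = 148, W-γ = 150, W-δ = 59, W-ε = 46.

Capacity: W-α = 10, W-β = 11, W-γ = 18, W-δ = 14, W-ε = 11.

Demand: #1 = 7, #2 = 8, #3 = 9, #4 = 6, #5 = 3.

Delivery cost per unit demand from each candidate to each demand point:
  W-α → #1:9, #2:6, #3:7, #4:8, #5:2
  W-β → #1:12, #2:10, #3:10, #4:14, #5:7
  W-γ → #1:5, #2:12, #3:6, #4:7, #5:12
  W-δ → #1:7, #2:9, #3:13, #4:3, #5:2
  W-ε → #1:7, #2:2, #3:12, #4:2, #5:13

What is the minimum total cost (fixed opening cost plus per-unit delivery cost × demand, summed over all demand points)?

Open {W-γ, W-δ, W-ε}; cheapest assignment that respects the capacities:
  W-γ (cap 18, load 16): #1, #3 — cost 7×5 + 9×6 = 89
  W-δ (cap 14, load 9): #4, #5 — cost 6×3 + 3×2 = 24
  W-ε (cap 11, load 8): #2 — cost 8×2 = 16
  Shipping 129, fixed 255 → total 384.
  Any other capacity-feasible assignment to {W-γ, W-δ, W-ε} ships for at least 129.
Compare {W-α, W-δ, W-ε}: its best feasible assignment gives total 411.
Compare {W-β, W-δ, W-ε}: its best feasible assignment gives total 465.
Every other set of open sites that can feasibly serve all demand totals ≥ 411 even under its best assignment. Minimum: 384.

384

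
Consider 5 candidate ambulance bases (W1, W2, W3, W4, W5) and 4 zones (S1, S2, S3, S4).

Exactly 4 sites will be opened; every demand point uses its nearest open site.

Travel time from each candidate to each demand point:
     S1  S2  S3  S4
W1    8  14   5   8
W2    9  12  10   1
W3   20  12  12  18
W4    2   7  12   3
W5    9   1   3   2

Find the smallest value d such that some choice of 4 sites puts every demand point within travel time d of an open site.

Open {W1, W2, W4, W5}.
  Farthest demand point is S3 at travel time 3 (to W5); all others are ≤ 3.
With {W1, W3, W4, W5} the worst case is 3.
With {W2, W3, W4, W5} the worst case is 3.
No size-4 selection achieves below 3.

3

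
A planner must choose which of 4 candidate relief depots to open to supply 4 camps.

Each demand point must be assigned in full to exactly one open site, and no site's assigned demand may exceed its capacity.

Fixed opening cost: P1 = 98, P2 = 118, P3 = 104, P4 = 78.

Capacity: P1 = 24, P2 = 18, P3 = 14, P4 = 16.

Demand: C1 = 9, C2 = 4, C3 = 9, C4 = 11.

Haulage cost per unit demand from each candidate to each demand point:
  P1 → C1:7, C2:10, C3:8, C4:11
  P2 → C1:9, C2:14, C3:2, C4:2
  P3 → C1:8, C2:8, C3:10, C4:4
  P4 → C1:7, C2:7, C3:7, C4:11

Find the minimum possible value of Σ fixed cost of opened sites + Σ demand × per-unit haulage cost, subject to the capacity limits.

413

Open {P1, P2}; cheapest assignment that respects the capacities:
  P1 (cap 24, load 22): C1, C2, C3 — cost 9×7 + 4×10 + 9×8 = 175
  P2 (cap 18, load 11): C4 — cost 11×2 = 22
  Shipping 197, fixed 216 → total 413.
  Any other capacity-feasible assignment to {P1, P2} ships for at least 197.
Compare {P1, P3}: its best feasible assignment gives total 421.
Compare {P2, P4}: its best feasible assignment gives total 444.
Every other set of open sites that can feasibly serve all demand totals ≥ 421 even under its best assignment. Minimum: 413.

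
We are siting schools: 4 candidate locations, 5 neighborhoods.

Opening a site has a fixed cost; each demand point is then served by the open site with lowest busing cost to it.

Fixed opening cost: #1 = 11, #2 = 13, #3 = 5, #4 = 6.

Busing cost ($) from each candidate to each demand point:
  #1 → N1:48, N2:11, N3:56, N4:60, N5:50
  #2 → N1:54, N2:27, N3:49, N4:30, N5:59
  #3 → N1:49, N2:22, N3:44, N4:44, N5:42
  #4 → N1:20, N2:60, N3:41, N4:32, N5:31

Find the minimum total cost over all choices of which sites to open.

152

Open {#1, #4}: assign each demand point to its cheapest open site.
  N1→#4 20, N2→#1 11, N3→#4 41, N4→#4 32, N5→#4 31
  busing cost 135, fixed 17 → total 152.
Compare {#3, #4}: busing cost 146 + fixed 11 = 157.
Compare {#1, #3, #4}: busing cost 135 + fixed 22 = 157.
Compare {#1, #2, #4}: busing cost 133 + fixed 30 = 163.
All other subsets cost ≥ 157. Minimum total cost: 152.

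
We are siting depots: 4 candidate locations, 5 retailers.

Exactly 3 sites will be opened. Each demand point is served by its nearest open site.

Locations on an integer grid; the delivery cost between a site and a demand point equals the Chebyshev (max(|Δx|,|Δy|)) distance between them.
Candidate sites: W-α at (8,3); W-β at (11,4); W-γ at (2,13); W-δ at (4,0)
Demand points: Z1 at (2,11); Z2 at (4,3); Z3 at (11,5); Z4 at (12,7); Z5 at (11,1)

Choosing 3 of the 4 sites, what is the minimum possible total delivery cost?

12

Open {W-β, W-γ, W-δ}.
  Z1→W-γ 2, Z2→W-δ 3, Z3→W-β 1, Z4→W-β 3, Z5→W-β 3  ⇒ total 12.
Compare {W-α, W-β, W-γ}: total 13.
Compare {W-α, W-γ, W-δ}: total 15.
No size-3 selection does better; minimum is 12.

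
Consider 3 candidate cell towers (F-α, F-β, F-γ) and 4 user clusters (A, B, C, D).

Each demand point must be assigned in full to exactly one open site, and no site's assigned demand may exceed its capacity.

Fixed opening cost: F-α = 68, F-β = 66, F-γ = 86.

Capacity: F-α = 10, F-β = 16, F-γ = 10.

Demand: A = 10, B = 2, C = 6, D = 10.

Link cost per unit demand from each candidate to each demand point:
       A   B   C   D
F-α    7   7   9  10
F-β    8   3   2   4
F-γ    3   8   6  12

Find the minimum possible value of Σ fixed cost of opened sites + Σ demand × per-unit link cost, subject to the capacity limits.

Open {F-α, F-β, F-γ}; cheapest assignment that respects the capacities:
  F-α (cap 10, load 2): B — cost 2×7 = 14
  F-β (cap 16, load 16): C, D — cost 6×2 + 10×4 = 52
  F-γ (cap 10, load 10): A — cost 10×3 = 30
  Shipping 96, fixed 220 → total 316.
  Any other capacity-feasible assignment to {F-α, F-β, F-γ} ships for at least 96.
Total demand is 28 and no other set of sites has combined capacity ≥ 28, so {F-α, F-β, F-γ} is the only feasible choice of open sites. Minimum: 316.

316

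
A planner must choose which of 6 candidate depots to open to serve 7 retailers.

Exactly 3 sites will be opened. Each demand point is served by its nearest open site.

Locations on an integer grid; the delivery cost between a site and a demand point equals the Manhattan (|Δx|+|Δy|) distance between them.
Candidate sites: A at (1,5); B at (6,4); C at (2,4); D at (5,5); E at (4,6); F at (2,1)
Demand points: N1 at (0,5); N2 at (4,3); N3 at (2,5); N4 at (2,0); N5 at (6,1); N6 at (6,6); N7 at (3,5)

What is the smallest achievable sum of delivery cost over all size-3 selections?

13

Open {A, B, F}.
  N1→A 1, N2→B 3, N3→A 1, N4→F 1, N5→B 3, N6→B 2, N7→A 2  ⇒ total 13.
Compare {A, D, F}: total 14.
Compare {A, E, F}: total 14.
No size-3 selection does better; minimum is 13.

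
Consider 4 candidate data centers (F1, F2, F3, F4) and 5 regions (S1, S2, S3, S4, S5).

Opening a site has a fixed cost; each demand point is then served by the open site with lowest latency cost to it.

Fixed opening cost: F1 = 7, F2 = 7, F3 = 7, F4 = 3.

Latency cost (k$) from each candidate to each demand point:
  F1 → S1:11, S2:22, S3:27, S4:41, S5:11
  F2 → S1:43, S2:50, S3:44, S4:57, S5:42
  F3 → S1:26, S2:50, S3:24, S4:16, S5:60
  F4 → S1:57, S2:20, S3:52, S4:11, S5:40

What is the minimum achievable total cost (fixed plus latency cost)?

Open {F1, F4}: assign each demand point to its cheapest open site.
  S1→F1 11, S2→F4 20, S3→F1 27, S4→F4 11, S5→F1 11
  latency cost 80, fixed 10 → total 90.
Compare {F1, F3, F4}: latency cost 77 + fixed 17 = 94.
Compare {F1, F2, F4}: latency cost 80 + fixed 17 = 97.
Compare {F1, F3}: latency cost 84 + fixed 14 = 98.
All other subsets cost ≥ 94. Minimum total cost: 90.

90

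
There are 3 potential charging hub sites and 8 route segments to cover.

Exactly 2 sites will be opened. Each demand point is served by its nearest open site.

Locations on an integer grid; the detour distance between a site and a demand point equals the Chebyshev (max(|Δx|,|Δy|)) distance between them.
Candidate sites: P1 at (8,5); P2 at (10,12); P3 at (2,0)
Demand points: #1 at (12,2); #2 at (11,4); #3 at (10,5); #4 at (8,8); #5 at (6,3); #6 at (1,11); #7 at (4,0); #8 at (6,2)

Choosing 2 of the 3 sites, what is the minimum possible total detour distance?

26

Open {P1, P3}.
  #1→P1 4, #2→P1 3, #3→P1 2, #4→P1 3, #5→P1 2, #6→P1 7, #7→P3 2, #8→P1 3  ⇒ total 26.
Compare {P1, P2}: total 29.
Compare {P2, P3}: total 48.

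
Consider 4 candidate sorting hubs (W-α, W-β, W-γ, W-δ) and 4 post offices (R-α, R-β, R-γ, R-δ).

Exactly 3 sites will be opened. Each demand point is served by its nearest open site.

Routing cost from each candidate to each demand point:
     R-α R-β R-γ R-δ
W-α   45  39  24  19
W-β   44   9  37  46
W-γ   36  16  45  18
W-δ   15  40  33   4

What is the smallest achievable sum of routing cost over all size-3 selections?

Open {W-α, W-β, W-δ}.
  R-α→W-δ 15, R-β→W-β 9, R-γ→W-α 24, R-δ→W-δ 4  ⇒ total 52.
Compare {W-α, W-γ, W-δ}: total 59.
Compare {W-β, W-γ, W-δ}: total 61.
No size-3 selection does better; minimum is 52.

52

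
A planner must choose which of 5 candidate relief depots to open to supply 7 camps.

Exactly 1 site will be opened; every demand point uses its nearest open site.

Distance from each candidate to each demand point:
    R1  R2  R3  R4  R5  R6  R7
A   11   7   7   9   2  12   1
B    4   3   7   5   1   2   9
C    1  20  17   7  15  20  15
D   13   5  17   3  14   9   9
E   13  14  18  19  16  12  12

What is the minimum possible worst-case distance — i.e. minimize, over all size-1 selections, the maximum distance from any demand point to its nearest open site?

9

Open {B}.
  Farthest demand point is R7 at distance 9 (to B); all others are ≤ 9.
With {A} the worst case is 12.
With {D} the worst case is 17.
No size-1 selection achieves below 9.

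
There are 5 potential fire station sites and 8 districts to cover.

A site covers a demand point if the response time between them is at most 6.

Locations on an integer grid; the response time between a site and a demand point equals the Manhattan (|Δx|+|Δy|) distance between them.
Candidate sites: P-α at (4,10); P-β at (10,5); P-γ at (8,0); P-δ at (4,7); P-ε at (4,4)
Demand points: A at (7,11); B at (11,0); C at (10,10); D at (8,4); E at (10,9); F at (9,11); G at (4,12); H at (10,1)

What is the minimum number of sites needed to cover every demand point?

2

Coverage sets (demand points within 6 of each site):
  P-α: {A, C, F, G}
  P-β: {B, C, D, E, H}
  P-γ: {B, D, H}
  P-δ: {G}
  P-ε: {D}
No single site covers all 8 demand points.
But {P-α, P-β} covers everything, so the minimum is 2.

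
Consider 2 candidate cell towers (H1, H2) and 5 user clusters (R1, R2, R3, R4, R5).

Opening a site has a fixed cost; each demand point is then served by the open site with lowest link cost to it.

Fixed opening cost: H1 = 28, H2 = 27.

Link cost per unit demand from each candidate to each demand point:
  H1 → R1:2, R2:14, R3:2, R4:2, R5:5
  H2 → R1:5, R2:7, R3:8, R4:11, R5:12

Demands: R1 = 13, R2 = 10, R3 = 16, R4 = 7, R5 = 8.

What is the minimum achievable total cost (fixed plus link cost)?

Open {H1, H2}: assign each demand point to its cheapest open site.
  R1→H1 13×2=26, R2→H2 10×7=70, R3→H1 16×2=32, R4→H1 7×2=14, R5→H1 8×5=40
  link cost 182, fixed 55 → total 237.
Compare {H1}: link cost 252 + fixed 28 = 280.
Compare {H2}: link cost 436 + fixed 27 = 463.

237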